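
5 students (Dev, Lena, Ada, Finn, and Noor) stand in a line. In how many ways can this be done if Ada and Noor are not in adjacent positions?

72

There are 5! = 120 arrangements in all. If Ada and Noor are adjacent, merging them into one block gives 2·(4)! = 48 arrangements.
Complementary counting: 120 − 48 = 72.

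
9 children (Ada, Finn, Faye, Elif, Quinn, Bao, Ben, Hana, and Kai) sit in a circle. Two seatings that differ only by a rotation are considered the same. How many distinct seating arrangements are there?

40320

Seat Ada anywhere (absorbing the rotational symmetry), then permute the other 8: (8)! = 40320.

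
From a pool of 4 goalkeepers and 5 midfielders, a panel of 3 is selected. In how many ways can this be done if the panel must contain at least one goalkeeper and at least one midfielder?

70

Unrestricted: C(9,3) = 84 ways to pick any 3 of the 9.
Selections missing a whole group: no goalkeepers → C(5,3) = 10; no midfielders → C(4,3) = 4.
Both groups omitted at once is impossible, so 84 − 14 = 70.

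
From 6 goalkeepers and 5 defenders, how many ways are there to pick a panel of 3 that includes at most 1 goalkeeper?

Split by how many goalkeepers are chosen (0 through 1).
Sum: C(6,0)·C(5,3) + C(6,1)·C(5,2) = 10 + 60 = 70.

70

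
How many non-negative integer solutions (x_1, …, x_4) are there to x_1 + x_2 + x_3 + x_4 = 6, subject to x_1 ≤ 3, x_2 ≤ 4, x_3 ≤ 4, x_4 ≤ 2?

46

By stars and bars, unrestricted non-negative solutions to x_1+…+x_4 = 6 number C(6+3,3) = 84.
Subtract solutions that violate a single cap (substitute x_i' = x_i − (cap_i+1)): x_1 ≥ 4 gives C(5,3) = 10; x_2 ≥ 5 gives C(4,3) = 4; x_3 ≥ 5 gives C(4,3) = 4; x_4 ≥ 3 gives C(6,3) = 20. Together 38.
No two caps can be exceeded simultaneously, so the pair terms are all 0.
By inclusion–exclusion the count is 84 − 38 + 0 = 46.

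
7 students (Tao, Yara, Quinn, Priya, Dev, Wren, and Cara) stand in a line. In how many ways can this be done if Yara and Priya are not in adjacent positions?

3600

There are 7! = 5040 arrangements in all. If Yara and Priya are adjacent, merging them into one block gives 2·(6)! = 1440 arrangements.
So 5040 − 1440 = 3600 arrangements keep them apart.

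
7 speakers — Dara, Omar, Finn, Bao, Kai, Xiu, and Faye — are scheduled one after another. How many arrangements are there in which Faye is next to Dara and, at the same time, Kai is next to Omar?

Treat {Faye,Dara} as one block (2 orders) and {Kai,Omar} as another (2 orders).
That leaves 5 units to arrange: 2 × 2 × 5! = 4 × 120 = 480.

480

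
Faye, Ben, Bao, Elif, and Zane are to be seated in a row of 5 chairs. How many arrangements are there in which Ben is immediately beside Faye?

Place the 3 others and the Ben-Faye pair as 4 objects in a line; the pair has 2 internal arrangements.
That gives 2 × 4! = 2 × 24 = 48.

48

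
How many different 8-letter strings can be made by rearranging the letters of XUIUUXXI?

XUIUUXXI has 8 letters with I appearing twice, U appearing 3 times, and X appearing 3 times.
Dividing 8! = 40320 by 3!·3!·2! = 72 for the repeated letters gives 560.

560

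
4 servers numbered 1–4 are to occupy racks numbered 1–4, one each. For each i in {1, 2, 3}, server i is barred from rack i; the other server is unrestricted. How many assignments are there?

11

Let Aᵢ (for i ∈ {1, 2, 3}) be the placements that put server i in its forbidden rack. Any j of these fix j positions, leaving (4−j)! ways to fill the rest, and there are C(3,j) ways to pick which j.
By inclusion–exclusion, the number of valid placements is Σ_{j=0}^{3} (−1)^j C(3,j)·(4−j)!.
Computing: 24 − 18 + 6 − 1 = 11.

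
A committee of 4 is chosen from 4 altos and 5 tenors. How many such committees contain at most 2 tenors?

81

Split by how many tenors are chosen (0 through 2).
Sum: C(5,0)·C(4,4) + C(5,1)·C(4,3) + C(5,2)·C(4,2) = 1 + 20 + 60 = 81.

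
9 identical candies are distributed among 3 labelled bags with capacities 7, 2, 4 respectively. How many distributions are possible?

Ignoring the caps, the number of non-negative solutions to x_1+…+x_3 = 9 is C(11,2) = 55.
Subtract solutions that violate a single cap (substitute x_i' = x_i − (cap_i+1)): x_1 ≥ 8 gives C(3,2) = 3; x_2 ≥ 3 gives C(8,2) = 28; x_3 ≥ 5 gives C(6,2) = 15. Together 46.
Add back pairs where two caps are both exceeded: 0 + 0 + 3 = 3.
By inclusion–exclusion the count is 55 − 46 + 3 = 12.

12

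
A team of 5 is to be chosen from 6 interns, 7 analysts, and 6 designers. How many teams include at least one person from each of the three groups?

8295

With no constraint there are C(19,5) = 11628 possible selections.
Subtract selections that omit an entire group: no interns → C(13,5) = 1287; no analysts → C(12,5) = 792; no designers → C(13,5) = 1287.
Add back selections omitting two groups (i.e. drawn from a single group): C(6,5) + C(7,5) + C(6,5) = 33.
By inclusion–exclusion: 11628 − 3366 + 33 = 8295.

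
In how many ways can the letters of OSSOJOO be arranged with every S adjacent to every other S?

Treat the 2 copies of S as a single block. The multiset to arrange is then {SS, J, O, O, O, O}, 6 items in all.
That gives (6)!/(4!) = 30 arrangements.

30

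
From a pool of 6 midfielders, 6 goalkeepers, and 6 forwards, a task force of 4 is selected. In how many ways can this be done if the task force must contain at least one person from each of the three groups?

With no constraint there are C(18,4) = 3060 possible selections.
Selections missing a whole group: no midfielders → C(12,4) = 495; no goalkeepers → C(12,4) = 495; no forwards → C(12,4) = 495.
Add back selections omitting two groups (i.e. drawn from a single group): C(6,4) + C(6,4) + C(6,4) = 45.
By inclusion–exclusion: 3060 − 1485 + 45 = 1620.

1620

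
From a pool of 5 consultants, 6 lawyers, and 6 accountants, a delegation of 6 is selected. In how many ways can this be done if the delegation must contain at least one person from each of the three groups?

10530

Unrestricted: C(17,6) = 12376 ways to pick any 6 of the 17.
Selections missing a whole group: no consultants → C(12,6) = 924; no lawyers → C(11,6) = 462; no accountants → C(11,6) = 462.
Add back selections omitting two groups (i.e. drawn from a single group): C(5,6) + C(6,6) + C(6,6) = 2.
By inclusion–exclusion: 12376 − 1848 + 2 = 10530.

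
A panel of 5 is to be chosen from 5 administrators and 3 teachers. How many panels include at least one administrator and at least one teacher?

55

Total 5-person selections from all 8: C(8,5) = 56.
Selections missing a whole group: no administrators → C(3,5) = 0; no teachers → C(5,5) = 1.
Both groups omitted at once is impossible, so 56 − 1 = 55.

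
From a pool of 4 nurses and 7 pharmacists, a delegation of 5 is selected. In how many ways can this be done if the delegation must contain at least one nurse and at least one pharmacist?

441

Unrestricted: C(11,5) = 462 ways to pick any 5 of the 11.
Subtract selections that omit an entire group: no nurses → C(7,5) = 21; no pharmacists → C(4,5) = 0.
Both groups omitted at once is impossible, so 462 − 21 = 441.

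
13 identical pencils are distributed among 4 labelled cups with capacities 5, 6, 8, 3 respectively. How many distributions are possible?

133

By stars and bars, unrestricted non-negative solutions to x_1+…+x_4 = 13 number C(13+3,3) = 560.
Subtract solutions that violate a single cap (substitute x_i' = x_i − (cap_i+1)): x_1 ≥ 6 gives C(10,3) = 120; x_2 ≥ 7 gives C(9,3) = 84; x_3 ≥ 9 gives C(7,3) = 35; x_4 ≥ 4 gives C(12,3) = 220. Together 459.
Add back pairs where two caps are both exceeded: 1 + 0 + 20 + 0 + 10 + 1 = 32.
By inclusion–exclusion the count is 560 − 459 + 32 = 133.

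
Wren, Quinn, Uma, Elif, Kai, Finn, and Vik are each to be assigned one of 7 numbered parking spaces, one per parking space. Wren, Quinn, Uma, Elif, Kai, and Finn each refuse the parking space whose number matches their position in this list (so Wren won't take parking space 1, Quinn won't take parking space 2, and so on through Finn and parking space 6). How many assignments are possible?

2119

Let Aᵢ (for 1 ≤ i ≤ 6) be the placements that put person i in their forbidden parking space. Any j of these fix j positions, leaving (7−j)! ways to fill the rest, and there are C(6,j) ways to pick which j.
By inclusion–exclusion, the number of valid placements is Σ_{j=0}^{6} (−1)^j C(6,j)·(7−j)!.
Computing: 5040 − 4320 + 1800 − 480 + 90 − 12 + 1 = 2119.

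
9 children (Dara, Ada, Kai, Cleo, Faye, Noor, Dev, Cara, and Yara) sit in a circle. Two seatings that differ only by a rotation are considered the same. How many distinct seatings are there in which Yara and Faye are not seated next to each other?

Without the restriction there are (8)! = 40320 seatings.
Seatings with Yara beside Faye: treat them as a block with 2 internal orders, giving 2 × (7)! = 10080.
Subtracting, 40320 − 10080 = 30240.

30240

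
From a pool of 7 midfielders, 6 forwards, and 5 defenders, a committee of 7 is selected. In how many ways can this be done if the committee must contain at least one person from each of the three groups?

With no constraint there are C(18,7) = 31824 possible selections.
Selections missing a whole group: no midfielders → C(11,7) = 330; no forwards → C(12,7) = 792; no defenders → C(13,7) = 1716.
Add back selections omitting two groups (i.e. drawn from a single group): C(7,7) + C(6,7) + C(5,7) = 1.
By inclusion–exclusion: 31824 − 2838 + 1 = 28987.

28987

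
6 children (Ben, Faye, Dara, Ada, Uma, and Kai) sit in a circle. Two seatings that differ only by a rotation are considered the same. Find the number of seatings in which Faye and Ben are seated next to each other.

48

Treat {Faye, Ben} as one unit (2 internal orders) and seat the resulting 5 units around the table: (4)! circular arrangements.
So 2 × (4)! = 2 × 24 = 48.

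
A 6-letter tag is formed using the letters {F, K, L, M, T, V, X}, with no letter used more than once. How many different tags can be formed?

With no repetition, fill the 6 letters in order: 7 choices, then 6, down to 2.
That product is 7 × 6 × 5 × 4 × 3 × 2 = 5040.

5040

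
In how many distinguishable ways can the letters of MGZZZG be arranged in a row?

60

The 6 letters of MGZZZG have repeats: G appearing twice and Z appearing 3 times.
The number of distinct arrangements is 6!/(3!·2!) = 720/12 = 60.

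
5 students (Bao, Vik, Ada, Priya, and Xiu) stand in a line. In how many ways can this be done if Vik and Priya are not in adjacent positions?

There are 5! = 120 arrangements in all. If Vik and Priya are adjacent, merging them into one block gives 2·(4)! = 48 arrangements.
Complementary counting: 120 − 48 = 72.

72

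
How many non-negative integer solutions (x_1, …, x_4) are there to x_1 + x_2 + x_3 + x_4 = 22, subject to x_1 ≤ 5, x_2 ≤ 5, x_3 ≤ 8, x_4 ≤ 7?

20

By stars and bars, unrestricted non-negative solutions to x_1+…+x_4 = 22 number C(22+3,3) = 2300.
Subtract solutions that violate a single cap (substitute x_i' = x_i − (cap_i+1)): x_1 ≥ 6 gives C(19,3) = 969; x_2 ≥ 6 gives C(19,3) = 969; x_3 ≥ 9 gives C(16,3) = 560; x_4 ≥ 8 gives C(17,3) = 680. Together 3178.
Add back pairs where two caps are both exceeded: 286 + 120 + 165 + 120 + 165 + 56 = 912.
Subtract triples: 4 + 10 + 0 + 0 = 14.
By inclusion–exclusion the count is 2300 − 3178 + 912 − 14 = 20.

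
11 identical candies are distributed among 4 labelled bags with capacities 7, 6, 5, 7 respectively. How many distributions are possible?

233

By stars and bars, unrestricted non-negative solutions to x_1+…+x_4 = 11 number C(11+3,3) = 364.
Subtract solutions that violate a single cap (substitute x_i' = x_i − (cap_i+1)): x_1 ≥ 8 gives C(6,3) = 20; x_2 ≥ 7 gives C(7,3) = 35; x_3 ≥ 6 gives C(8,3) = 56; x_4 ≥ 8 gives C(6,3) = 20. Together 131.
No two caps can be exceeded simultaneously, so the pair terms are all 0.
By inclusion–exclusion the count is 364 − 131 + 0 = 233.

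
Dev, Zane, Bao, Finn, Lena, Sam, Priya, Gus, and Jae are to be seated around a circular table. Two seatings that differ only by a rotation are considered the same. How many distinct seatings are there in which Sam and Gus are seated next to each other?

10080

Glue Sam and Gus into a block (2 internal orders). Seating 8 units around a circle gives (7)! arrangements.
So 2 × (7)! = 2 × 5040 = 10080.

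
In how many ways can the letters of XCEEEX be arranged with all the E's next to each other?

Treat the 3 copies of E as a single block. The multiset to arrange is then {EEE, C, X, X}, 4 items in all.
That gives (4)!/(2!) = 12 arrangements.

12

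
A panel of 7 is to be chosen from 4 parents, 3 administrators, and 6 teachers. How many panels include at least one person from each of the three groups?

1559

With no constraint there are C(13,7) = 1716 possible selections.
Selections missing a whole group: no parents → C(9,7) = 36; no administrators → C(10,7) = 120; no teachers → C(7,7) = 1.
Add back selections omitting two groups (i.e. drawn from a single group): C(4,7) + C(3,7) + C(6,7) = 0.
By inclusion–exclusion: 1716 − 157 + 0 = 1559.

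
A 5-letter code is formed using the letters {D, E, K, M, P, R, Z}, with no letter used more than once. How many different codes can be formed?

2520

Choose and order 5 of the 7 symbols: the first letter has 7 options, the next 6, and so on down to 3.
That product is 7 × 6 × 5 × 4 × 3 = 2520.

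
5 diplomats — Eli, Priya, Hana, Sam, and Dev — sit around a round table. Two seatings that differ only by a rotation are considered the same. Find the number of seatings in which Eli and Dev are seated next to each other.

Glue Eli and Dev into a block (2 internal orders). Seating 4 units around a circle gives (3)! arrangements.
So 2 × (3)! = 2 × 6 = 12.

12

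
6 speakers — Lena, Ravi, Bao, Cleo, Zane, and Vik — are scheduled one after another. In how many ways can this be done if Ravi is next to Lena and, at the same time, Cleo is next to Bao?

Treat {Ravi,Lena} as one block (2 orders) and {Cleo,Bao} as another (2 orders).
That leaves 4 units to arrange: 2 × 2 × 4! = 4 × 24 = 96.

96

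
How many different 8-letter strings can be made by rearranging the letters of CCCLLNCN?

The 8 letters of CCCLLNCN have repeats: C appearing 4 times, L appearing twice, and N appearing twice.
So there are 8! / (4!·2!·2!) = 420 distinguishable arrangements.

420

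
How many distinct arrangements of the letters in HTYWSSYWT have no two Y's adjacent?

There are 9!/(2!·2!·2!·2!) = 22680 arrangements of HTYWSSYWT in total.
If the two Y's are adjacent, glue them into one block, leaving 8 items to arrange: (8)!/(2!·2!·2!) = 5040 ways.
Subtracting, 22680 − 5040 = 17640 arrangements keep the Y's apart.

17640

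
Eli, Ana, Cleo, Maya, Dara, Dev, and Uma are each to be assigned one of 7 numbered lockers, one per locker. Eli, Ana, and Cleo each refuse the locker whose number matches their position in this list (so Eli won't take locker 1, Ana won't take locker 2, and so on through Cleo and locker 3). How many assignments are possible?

3216

Let Aᵢ (for i ∈ {1, 2, 3}) be the placements that put person i in their forbidden locker. Any j of these fix j positions, leaving (7−j)! ways to fill the rest, and there are C(3,j) ways to pick which j.
By inclusion–exclusion, the number of valid placements is Σ_{j=0}^{3} (−1)^j C(3,j)·(7−j)!.
Computing: 5040 − 2160 + 360 − 24 = 3216.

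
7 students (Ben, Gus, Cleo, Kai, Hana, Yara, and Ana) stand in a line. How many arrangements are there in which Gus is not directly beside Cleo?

3600

Of the 7! = 5040 arrangements, those with Gus and Cleo adjacent number 2 × 6! = 1440 (treat the pair as a block with 2 internal orders).
So 5040 − 1440 = 3600 arrangements keep them apart.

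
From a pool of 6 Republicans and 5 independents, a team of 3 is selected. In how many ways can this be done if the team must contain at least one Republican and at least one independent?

Unrestricted: C(11,3) = 165 ways to pick any 3 of the 11.
Selections missing a whole group: no Republicans → C(5,3) = 10; no independents → C(6,3) = 20.
Both groups omitted at once is impossible, so 165 − 30 = 135.

135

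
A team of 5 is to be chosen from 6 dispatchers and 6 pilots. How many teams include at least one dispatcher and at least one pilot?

Total 5-person selections from all 12: C(12,5) = 792.
Subtract selections that omit an entire group: no dispatchers → C(6,5) = 6; no pilots → C(6,5) = 6.
Both groups omitted at once is impossible, so 792 − 12 = 780.

780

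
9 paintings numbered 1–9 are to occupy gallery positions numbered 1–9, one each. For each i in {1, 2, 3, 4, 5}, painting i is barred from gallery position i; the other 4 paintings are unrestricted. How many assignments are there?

Let Aᵢ (for 1 ≤ i ≤ 5) be the placements that put painting i in its forbidden gallery position. Any j of these fix j positions, leaving (9−j)! ways to fill the rest, and there are C(5,j) ways to pick which j.
By inclusion–exclusion, the number of valid placements is Σ_{j=0}^{5} (−1)^j C(5,j)·(9−j)!.
Computing: 362880 − 201600 + 50400 − 7200 + 600 − 24 = 205056.

205056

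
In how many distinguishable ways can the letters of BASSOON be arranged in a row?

The 7 letters of BASSOON have repeats: O appearing twice and S appearing twice.
Dividing 7! = 5040 by 2!·2! = 4 for the repeated letters gives 1260.

1260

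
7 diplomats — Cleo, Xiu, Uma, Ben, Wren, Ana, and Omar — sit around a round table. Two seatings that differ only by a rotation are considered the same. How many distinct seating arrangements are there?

720

Around a circle, 7 distinct people have 7!/7 = (6)! = 720 rotationally distinct seatings.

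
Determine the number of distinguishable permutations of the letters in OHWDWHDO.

The 8 letters of OHWDWHDO have repeats: D appearing twice, H appearing twice, O appearing twice, and W appearing twice.
So there are 8! / (2!·2!·2!·2!) = 2520 distinguishable arrangements.

2520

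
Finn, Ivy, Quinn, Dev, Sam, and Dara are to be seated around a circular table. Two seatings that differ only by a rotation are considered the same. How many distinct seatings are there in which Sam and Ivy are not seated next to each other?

All circular seatings of 6 people number (5)! = 120.
Seatings with Sam beside Ivy: treat them as a block with 2 internal orders, giving 2 × (4)! = 48.
Subtracting, 120 − 48 = 72.

72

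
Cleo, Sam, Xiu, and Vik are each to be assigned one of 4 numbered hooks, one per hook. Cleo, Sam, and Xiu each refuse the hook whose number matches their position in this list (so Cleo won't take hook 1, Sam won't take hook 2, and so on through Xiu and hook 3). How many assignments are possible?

11

Let Aᵢ (for i ∈ {1, 2, 3}) be the placements that put person i in their forbidden hook. Any j of these fix j positions, leaving (4−j)! ways to fill the rest, and there are C(3,j) ways to pick which j.
By inclusion–exclusion, the number of valid placements is Σ_{j=0}^{3} (−1)^j C(3,j)·(4−j)!.
Computing: 24 − 18 + 6 − 1 = 11.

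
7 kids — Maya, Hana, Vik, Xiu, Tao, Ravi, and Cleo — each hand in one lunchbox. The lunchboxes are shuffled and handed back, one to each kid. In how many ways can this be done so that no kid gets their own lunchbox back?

Count assignments avoiding every fixed point. For any j of the 7 kids fixed to their own lunchbox, the other 7−j can be arranged in (7−j)! ways.
By inclusion–exclusion this is Σ_{j=0}^{7} (−1)^j C(7,j)·(7−j)!.
Computing: 5040 − 5040 + 2520 − 840 + 210 − 42 + 7 − 1 = 1854.

1854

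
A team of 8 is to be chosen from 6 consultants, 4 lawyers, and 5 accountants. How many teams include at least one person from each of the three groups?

6216

Total 8-person selections from all 15: C(15,8) = 6435.
Selections missing a whole group: no consultants → C(9,8) = 9; no lawyers → C(11,8) = 165; no accountants → C(10,8) = 45.
Add back selections omitting two groups (i.e. drawn from a single group): C(6,8) + C(4,8) + C(5,8) = 0.
By inclusion–exclusion: 6435 − 219 + 0 = 6216.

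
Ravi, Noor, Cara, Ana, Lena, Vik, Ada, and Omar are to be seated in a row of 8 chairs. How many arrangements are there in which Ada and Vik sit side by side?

Treat {Ada, Vik} as a single unit. There are 7 units to order, and the pair itself can be ordered 2 ways.
So the count is 2·(7)! = 10080.

10080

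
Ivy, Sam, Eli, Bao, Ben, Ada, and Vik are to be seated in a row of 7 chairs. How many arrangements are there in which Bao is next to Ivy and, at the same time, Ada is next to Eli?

480

Treat {Bao,Ivy} as one block (2 orders) and {Ada,Eli} as another (2 orders).
That leaves 5 units to arrange: 2 × 2 × 5! = 4 × 120 = 480.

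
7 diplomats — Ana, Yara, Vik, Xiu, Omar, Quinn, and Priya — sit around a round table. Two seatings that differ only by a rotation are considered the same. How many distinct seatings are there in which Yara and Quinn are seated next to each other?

240

Treat {Yara, Quinn} as one unit (2 internal orders) and seat the resulting 6 units around the table: (5)! circular arrangements.
So 2 × (5)! = 2 × 120 = 240.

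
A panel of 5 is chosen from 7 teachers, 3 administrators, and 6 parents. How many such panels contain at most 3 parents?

Split by how many parents are chosen (0 through 3).
Sum: C(6,0)·C(10,5) + C(6,1)·C(10,4) + C(6,2)·C(10,3) + C(6,3)·C(10,2) = 252 + 1260 + 1800 + 900 = 4212.

4212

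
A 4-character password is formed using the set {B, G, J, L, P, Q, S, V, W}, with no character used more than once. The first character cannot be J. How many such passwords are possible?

2688

The first character has 9−1 = 8 choices (anything except J).
The remaining 3 characters are filled from the other 8 symbols without repetition: 8 × 7 × 6 = 336.
Total: 8 × 336 = 2688.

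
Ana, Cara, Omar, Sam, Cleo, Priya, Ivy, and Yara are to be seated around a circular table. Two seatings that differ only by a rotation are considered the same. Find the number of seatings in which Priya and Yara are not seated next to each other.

All circular seatings of 8 people number (7)! = 5040.
Seatings with Priya beside Yara: treat them as a block with 2 internal orders, giving 2 × (6)! = 1440.
Subtracting, 5040 − 1440 = 3600.

3600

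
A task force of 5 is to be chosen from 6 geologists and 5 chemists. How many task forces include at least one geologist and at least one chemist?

Unrestricted: C(11,5) = 462 ways to pick any 5 of the 11.
Selections missing a whole group: no geologists → C(5,5) = 1; no chemists → C(6,5) = 6.
Both groups omitted at once is impossible, so 462 − 7 = 455.

455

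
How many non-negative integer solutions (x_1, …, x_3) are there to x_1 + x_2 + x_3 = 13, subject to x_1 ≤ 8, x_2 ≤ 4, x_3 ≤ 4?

10

Ignoring the caps, the number of non-negative solutions to x_1+…+x_3 = 13 is C(15,2) = 105.
Subtract solutions that violate a single cap (substitute x_i' = x_i − (cap_i+1)): x_1 ≥ 9 gives C(6,2) = 15; x_2 ≥ 5 gives C(10,2) = 45; x_3 ≥ 5 gives C(10,2) = 45. Together 105.
Add back pairs where two caps are both exceeded: 0 + 0 + 10 = 10.
By inclusion–exclusion the count is 105 − 105 + 10 = 10.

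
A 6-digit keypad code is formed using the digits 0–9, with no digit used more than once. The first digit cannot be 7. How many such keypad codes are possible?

136080

The first digit has 10−1 = 9 choices (anything except 7).
The remaining 5 digits are filled from the other 9 symbols without repetition: 9 × 8 × 7 × 6 × 5 = 15120.
Total: 9 × 15120 = 136080.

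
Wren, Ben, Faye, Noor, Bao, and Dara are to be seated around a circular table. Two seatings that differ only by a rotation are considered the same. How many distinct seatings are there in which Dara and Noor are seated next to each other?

Treat {Dara, Noor} as one unit (2 internal orders) and seat the resulting 5 units around the table: (4)! circular arrangements.
So 2 × (4)! = 2 × 24 = 48.

48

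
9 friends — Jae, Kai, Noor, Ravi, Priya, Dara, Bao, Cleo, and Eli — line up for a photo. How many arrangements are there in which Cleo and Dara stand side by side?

Place the 7 others and the Cleo-Dara pair as 8 objects in a line; the pair has 2 internal arrangements.
So the count is 2·(8)! = 80640.

80640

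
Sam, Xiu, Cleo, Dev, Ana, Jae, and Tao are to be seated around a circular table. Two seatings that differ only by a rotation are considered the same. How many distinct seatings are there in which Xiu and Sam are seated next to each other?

240

Treat {Xiu, Sam} as one unit (2 internal orders) and seat the resulting 6 units around the table: (5)! circular arrangements.
So 2 × (5)! = 2 × 120 = 240.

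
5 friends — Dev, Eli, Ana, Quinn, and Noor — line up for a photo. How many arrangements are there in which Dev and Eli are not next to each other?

72

There are 5! = 120 arrangements in all. If Dev and Eli are adjacent, merging them into one block gives 2·(4)! = 48 arrangements.
Complementary counting: 120 − 48 = 72.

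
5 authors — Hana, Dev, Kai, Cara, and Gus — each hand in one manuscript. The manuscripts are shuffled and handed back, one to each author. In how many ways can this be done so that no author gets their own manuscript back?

44

Count assignments avoiding every fixed point. For any j of the 5 authors fixed to their own manuscript, the other 5−j can be arranged in (5−j)! ways.
By inclusion–exclusion this is Σ_{j=0}^{5} (−1)^j C(5,j)·(5−j)!.
Computing: 120 − 120 + 60 − 20 + 5 − 1 = 44.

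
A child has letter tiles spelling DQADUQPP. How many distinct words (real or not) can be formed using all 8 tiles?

DQADUQPP has 8 letters with D appearing twice, P appearing twice, and Q appearing twice.
Dividing 8! = 40320 by 2!·2!·2! = 8 for the repeated letters gives 5040.

5040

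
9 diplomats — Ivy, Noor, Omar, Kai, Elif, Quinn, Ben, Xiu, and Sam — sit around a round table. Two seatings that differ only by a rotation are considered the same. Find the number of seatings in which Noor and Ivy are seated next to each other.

10080

Treat {Noor, Ivy} as one unit (2 internal orders) and seat the resulting 8 units around the table: (7)! circular arrangements.
So 2 × (7)! = 2 × 5040 = 10080.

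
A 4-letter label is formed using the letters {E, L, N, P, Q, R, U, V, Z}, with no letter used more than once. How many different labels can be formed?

3024

With no repetition, fill the 4 letters in order: 9 choices, then 8, down to 6.
9 × 8 × 7 × 6 = 3024.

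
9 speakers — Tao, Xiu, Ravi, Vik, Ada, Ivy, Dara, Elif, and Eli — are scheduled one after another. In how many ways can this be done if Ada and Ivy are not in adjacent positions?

282240

Of the 9! = 362880 arrangements, those with Ada and Ivy adjacent number 2 × 8! = 80640 (treat the pair as a block with 2 internal orders).
So 362880 − 80640 = 282240 arrangements keep them apart.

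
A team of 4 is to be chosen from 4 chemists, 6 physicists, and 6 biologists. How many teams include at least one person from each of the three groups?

Unrestricted: C(16,4) = 1820 ways to pick any 4 of the 16.
Selections missing a whole group: no chemists → C(12,4) = 495; no physicists → C(10,4) = 210; no biologists → C(10,4) = 210.
Add back selections omitting two groups (i.e. drawn from a single group): C(4,4) + C(6,4) + C(6,4) = 31.
By inclusion–exclusion: 1820 − 915 + 31 = 936.

936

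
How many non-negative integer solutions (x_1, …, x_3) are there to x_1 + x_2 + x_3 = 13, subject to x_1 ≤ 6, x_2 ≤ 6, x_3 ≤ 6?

21

By stars and bars, unrestricted non-negative solutions to x_1+…+x_3 = 13 number C(13+2,2) = 105.
Subtract solutions that violate a single cap (substitute x_i' = x_i − (cap_i+1)): x_1 ≥ 7 gives C(8,2) = 28; x_2 ≥ 7 gives C(8,2) = 28; x_3 ≥ 7 gives C(8,2) = 28. Together 84.
No two caps can be exceeded simultaneously, so the pair terms are all 0.
By inclusion–exclusion the count is 105 − 84 + 0 = 21.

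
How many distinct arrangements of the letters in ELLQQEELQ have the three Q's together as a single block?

Treat the 3 copies of Q as a single block. The multiset to arrange is then {QQQ, E, E, E, L, L, L}, 7 items in all.
That gives (7)!/(3!·3!) = 140 arrangements.

140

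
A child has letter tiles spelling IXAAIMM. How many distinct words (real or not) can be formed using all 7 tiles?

Letter multiplicities in IXAAIMM: A×2, I×2, M×2, X×1.
The number of distinct arrangements is 7!/(2!·2!·2!) = 5040/8 = 630.

630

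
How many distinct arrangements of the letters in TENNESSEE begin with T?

Fix T in the first position and arrange the remaining 8 letters.
Those 8 letters have E appearing 4 times, N appearing twice, and S appearing twice, giving (8)!/(4!·2!·2!) = 420.

420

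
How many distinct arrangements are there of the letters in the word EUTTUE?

Letter multiplicities in EUTTUE: E×2, T×2, U×2.
Dividing 6! = 720 by 2!·2!·2! = 8 for the repeated letters gives 90.

90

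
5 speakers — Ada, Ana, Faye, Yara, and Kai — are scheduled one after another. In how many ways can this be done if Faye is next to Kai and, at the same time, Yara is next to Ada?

Treat {Faye,Kai} as one block (2 orders) and {Yara,Ada} as another (2 orders).
That leaves 3 units to arrange: 2 × 2 × 3! = 4 × 6 = 24.

24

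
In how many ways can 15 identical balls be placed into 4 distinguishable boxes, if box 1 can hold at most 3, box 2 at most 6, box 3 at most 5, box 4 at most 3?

Ignoring the caps, the number of non-negative solutions to x_1+…+x_4 = 15 is C(18,3) = 816.
Subtract solutions that violate a single cap (substitute x_i' = x_i − (cap_i+1)): x_1 ≥ 4 gives C(14,3) = 364; x_2 ≥ 7 gives C(11,3) = 165; x_3 ≥ 6 gives C(12,3) = 220; x_4 ≥ 4 gives C(14,3) = 364. Together 1113.
Add back pairs where two caps are both exceeded: 35 + 56 + 120 + 10 + 35 + 56 = 312.
Subtract triples: 0 + 1 + 4 + 0 = 5.
By inclusion–exclusion the count is 816 − 1113 + 312 − 5 = 10.

10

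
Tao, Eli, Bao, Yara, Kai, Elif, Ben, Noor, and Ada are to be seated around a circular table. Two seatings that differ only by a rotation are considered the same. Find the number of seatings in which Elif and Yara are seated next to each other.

10080

Glue Elif and Yara into a block (2 internal orders). Seating 8 units around a circle gives (7)! arrangements.
So 2 × (7)! = 2 × 5040 = 10080.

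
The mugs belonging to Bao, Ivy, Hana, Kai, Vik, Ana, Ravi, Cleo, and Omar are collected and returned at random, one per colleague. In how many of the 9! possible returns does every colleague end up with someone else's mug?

133496

Count assignments avoiding every fixed point. For any j of the 9 colleagues fixed to their own mug, the other 9−j can be arranged in (9−j)! ways.
By inclusion–exclusion this is Σ_{j=0}^{9} (−1)^j C(9,j)·(9−j)!.
Computing: 362880 − 362880 + 181440 − 60480 + 15120 − 3024 + 504 − 72 + 9 − 1 = 133496.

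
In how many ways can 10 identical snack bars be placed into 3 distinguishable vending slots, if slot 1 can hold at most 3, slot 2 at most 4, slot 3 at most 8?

Without the upper bounds there are C(12,2) = 66 ways to split 10 among 3 vending slots.
Subtract solutions that violate a single cap (substitute x_i' = x_i − (cap_i+1)): x_1 ≥ 4 gives C(8,2) = 28; x_2 ≥ 5 gives C(7,2) = 21; x_3 ≥ 9 gives C(3,2) = 3. Together 52.
Add back pairs where two caps are both exceeded: 3 + 0 + 0 = 3.
By inclusion–exclusion the count is 66 − 52 + 3 = 17.

17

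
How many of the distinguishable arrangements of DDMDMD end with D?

10

With the last slot taken by D, it remains to arrange the other 5 letters (DMDMD).
Those 5 letters have D appearing 3 times and M appearing twice, giving (5)!/(3!·2!) = 10.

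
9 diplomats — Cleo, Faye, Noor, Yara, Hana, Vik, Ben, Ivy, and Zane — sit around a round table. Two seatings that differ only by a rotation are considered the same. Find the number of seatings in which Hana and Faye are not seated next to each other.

30240

All circular seatings of 9 people number (8)! = 40320.
Seatings with Hana beside Faye: treat them as a block with 2 internal orders, giving 2 × (7)! = 10080.
Subtracting, 40320 − 10080 = 30240.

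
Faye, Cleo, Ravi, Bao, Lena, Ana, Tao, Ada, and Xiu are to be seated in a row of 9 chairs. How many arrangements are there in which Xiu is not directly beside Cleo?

There are 9! = 362880 arrangements in all. If Xiu and Cleo are adjacent, merging them into one block gives 2·(8)! = 80640 arrangements.
So 362880 − 80640 = 282240 arrangements keep them apart.

282240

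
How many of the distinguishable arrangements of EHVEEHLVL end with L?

1680

Fix L in the last position and arrange the remaining 8 letters.
Those 8 letters have E appearing 3 times, H appearing twice, and V appearing twice, giving (8)!/(3!·2!·2!) = 1680.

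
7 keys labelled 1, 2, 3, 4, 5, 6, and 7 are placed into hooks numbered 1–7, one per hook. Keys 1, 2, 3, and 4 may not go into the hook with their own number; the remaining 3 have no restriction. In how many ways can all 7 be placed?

2790

Let Aᵢ (for 1 ≤ i ≤ 4) be the placements that put key i in its forbidden hook. Any j of these fix j positions, leaving (7−j)! ways to fill the rest, and there are C(4,j) ways to pick which j.
By inclusion–exclusion, the number of valid placements is Σ_{j=0}^{4} (−1)^j C(4,j)·(7−j)!.
Computing: 5040 − 2880 + 720 − 96 + 6 = 2790.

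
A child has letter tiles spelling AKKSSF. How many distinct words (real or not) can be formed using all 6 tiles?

180

AKKSSF has 6 letters with K appearing twice and S appearing twice.
The number of distinct arrangements is 6!/(2!·2!) = 720/4 = 180.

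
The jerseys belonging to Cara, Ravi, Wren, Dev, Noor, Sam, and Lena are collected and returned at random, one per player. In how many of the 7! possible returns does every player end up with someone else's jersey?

1854

Count assignments avoiding every fixed point. For any j of the 7 players fixed to their old jersey, the other 7−j can be arranged in (7−j)! ways.
By inclusion–exclusion this is Σ_{j=0}^{7} (−1)^j C(7,j)·(7−j)!.
Computing: 5040 − 5040 + 2520 − 840 + 210 − 42 + 7 − 1 = 1854.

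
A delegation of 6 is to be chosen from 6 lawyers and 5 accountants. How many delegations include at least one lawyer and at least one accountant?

Unrestricted: C(11,6) = 462 ways to pick any 6 of the 11.
Subtract selections that omit an entire group: no lawyers → C(5,6) = 0; no accountants → C(6,6) = 1.
Both groups omitted at once is impossible, so 462 − 1 = 461.

461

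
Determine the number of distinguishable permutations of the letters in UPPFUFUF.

560

Letter multiplicities in UPPFUFUF: F×3, P×2, U×3.
Dividing 8! = 40320 by 3!·3!·2! = 72 for the repeated letters gives 560.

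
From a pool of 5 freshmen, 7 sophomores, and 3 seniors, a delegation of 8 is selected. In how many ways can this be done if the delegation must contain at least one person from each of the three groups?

5894

With no constraint there are C(15,8) = 6435 possible selections.
Subtract selections that omit an entire group: no freshmen → C(10,8) = 45; no sophomores → C(8,8) = 1; no seniors → C(12,8) = 495.
Add back selections omitting two groups (i.e. drawn from a single group): C(5,8) + C(7,8) + C(3,8) = 0.
By inclusion–exclusion: 6435 − 541 + 0 = 5894.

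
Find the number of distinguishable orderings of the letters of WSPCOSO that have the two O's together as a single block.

Treat the 2 copies of O as a single block. The multiset to arrange is then {OO, C, P, S, S, W}, 6 items in all.
That gives (6)!/(2!) = 360 arrangements.

360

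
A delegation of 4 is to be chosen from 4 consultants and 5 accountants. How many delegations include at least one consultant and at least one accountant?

Unrestricted: C(9,4) = 126 ways to pick any 4 of the 9.
Subtract selections that omit an entire group: no consultants → C(5,4) = 5; no accountants → C(4,4) = 1.
Both groups omitted at once is impossible, so 126 − 6 = 120.

120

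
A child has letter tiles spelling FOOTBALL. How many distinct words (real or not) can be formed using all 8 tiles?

The 8 letters of FOOTBALL have repeats: L appearing twice and O appearing twice.
Dividing 8! = 40320 by 2!·2! = 4 for the repeated letters gives 10080.

10080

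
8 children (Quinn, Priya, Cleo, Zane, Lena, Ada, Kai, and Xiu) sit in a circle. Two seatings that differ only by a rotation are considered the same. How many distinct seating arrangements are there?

Around a circle, 8 distinct people have 8!/8 = (7)! = 5040 rotationally distinct seatings.

5040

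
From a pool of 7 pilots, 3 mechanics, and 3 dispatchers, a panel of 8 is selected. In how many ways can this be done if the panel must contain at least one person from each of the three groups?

Unrestricted: C(13,8) = 1287 ways to pick any 8 of the 13.
Subtract selections that omit an entire group: no pilots → C(6,8) = 0; no mechanics → C(10,8) = 45; no dispatchers → C(10,8) = 45.
Add back selections omitting two groups (i.e. drawn from a single group): C(7,8) + C(3,8) + C(3,8) = 0.
By inclusion–exclusion: 1287 − 90 + 0 = 1197.

1197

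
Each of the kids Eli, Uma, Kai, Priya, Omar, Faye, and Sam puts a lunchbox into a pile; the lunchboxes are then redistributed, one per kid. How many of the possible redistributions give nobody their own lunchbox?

This is the derangement count D_7: permutations of 7 items with no fixed point.
By inclusion–exclusion this is Σ_{j=0}^{7} (−1)^j C(7,j)·(7−j)!.
Computing: 5040 − 5040 + 2520 − 840 + 210 − 42 + 7 − 1 = 1854.

1854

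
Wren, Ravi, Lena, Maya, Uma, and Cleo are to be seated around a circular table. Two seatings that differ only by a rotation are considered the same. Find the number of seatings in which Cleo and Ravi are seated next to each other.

48

Glue Cleo and Ravi into a block (2 internal orders). Seating 5 units around a circle gives (4)! arrangements.
So 2 × (4)! = 2 × 24 = 48.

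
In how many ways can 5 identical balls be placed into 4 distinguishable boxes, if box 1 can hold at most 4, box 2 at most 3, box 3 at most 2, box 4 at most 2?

31

Ignoring the caps, the number of non-negative solutions to x_1+…+x_4 = 5 is C(8,3) = 56.
Subtract solutions that violate a single cap (substitute x_i' = x_i − (cap_i+1)): x_1 ≥ 5 gives C(3,3) = 1; x_2 ≥ 4 gives C(4,3) = 4; x_3 ≥ 3 gives C(5,3) = 10; x_4 ≥ 3 gives C(5,3) = 10. Together 25.
No two caps can be exceeded simultaneously, so the pair terms are all 0.
By inclusion–exclusion the count is 56 − 25 + 0 = 31.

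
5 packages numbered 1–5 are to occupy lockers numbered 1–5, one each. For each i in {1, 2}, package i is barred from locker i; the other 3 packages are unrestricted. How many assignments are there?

78

Let Aᵢ (for i ∈ {1, 2}) be the placements that put package i in its forbidden locker. Any j of these fix j positions, leaving (5−j)! ways to fill the rest, and there are C(2,j) ways to pick which j.
By inclusion–exclusion, the number of valid placements is Σ_{j=0}^{2} (−1)^j C(2,j)·(5−j)!.
Computing: 120 − 48 + 6 = 78.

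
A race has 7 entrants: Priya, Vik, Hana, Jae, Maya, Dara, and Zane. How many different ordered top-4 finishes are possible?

840

This is an ordered selection of 4 from 7: P(7,4).
That gives 7 × 6 × 5 × 4 = 840.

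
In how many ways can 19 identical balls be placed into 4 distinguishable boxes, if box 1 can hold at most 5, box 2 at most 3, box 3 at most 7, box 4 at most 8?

34

Ignoring the caps, the number of non-negative solutions to x_1+…+x_4 = 19 is C(22,3) = 1540.
Subtract solutions that violate a single cap (substitute x_i' = x_i − (cap_i+1)): x_1 ≥ 6 gives C(16,3) = 560; x_2 ≥ 4 gives C(18,3) = 816; x_3 ≥ 8 gives C(14,3) = 364; x_4 ≥ 9 gives C(13,3) = 286. Together 2026.
Add back pairs where two caps are both exceeded: 220 + 56 + 35 + 120 + 84 + 10 = 525.
Subtract triples: 4 + 1 + 0 + 0 = 5.
By inclusion–exclusion the count is 1540 − 2026 + 525 − 5 = 34.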